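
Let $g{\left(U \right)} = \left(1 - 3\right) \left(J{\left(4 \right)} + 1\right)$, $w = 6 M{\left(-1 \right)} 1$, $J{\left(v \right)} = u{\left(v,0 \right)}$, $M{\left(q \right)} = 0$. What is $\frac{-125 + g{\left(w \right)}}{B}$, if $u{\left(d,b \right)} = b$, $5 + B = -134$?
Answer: $\frac{127}{139} \approx 0.91367$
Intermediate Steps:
$B = -139$ ($B = -5 - 134 = -139$)
$J{\left(v \right)} = 0$
$w = 0$ ($w = 6 \cdot 0 \cdot 1 = 0 \cdot 1 = 0$)
$g{\left(U \right)} = -2$ ($g{\left(U \right)} = \left(1 - 3\right) \left(0 + 1\right) = \left(-2\right) 1 = -2$)
$\frac{-125 + g{\left(w \right)}}{B} = \frac{-125 - 2}{-139} = \left(- \frac{1}{139}\right) \left(-127\right) = \frac{127}{139}$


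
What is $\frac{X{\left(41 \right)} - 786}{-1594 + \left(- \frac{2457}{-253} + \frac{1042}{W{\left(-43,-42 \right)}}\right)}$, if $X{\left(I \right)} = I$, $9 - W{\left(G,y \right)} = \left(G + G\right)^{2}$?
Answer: $\frac{1392338695}{2961157901} \approx 0.4702$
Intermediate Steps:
$W{\left(G,y \right)} = 9 - 4 G^{2}$ ($W{\left(G,y \right)} = 9 - \left(G + G\right)^{2} = 9 - \left(2 G\right)^{2} = 9 - 4 G^{2}$)
$\frac{X{\left(41 \right)} - 786}{-1594 + \left(- \frac{2457}{-253} + \frac{1042}{W{\left(-43,-42 \right)}}\right)} = \frac{41 - 786}{-1594 + \left(- \frac{2457}{-253} + \frac{1042}{9 - 4 \left(-43\right)^{2}}\right)} = \frac{41 - 786}{-1594 + \left(\left(-2457\right) \left(- \frac{1}{253}\right) + \frac{1042}{9 - 7396}\right)} = \frac{41 - 786}{-1594 + \left(\frac{2457}{253} + \frac{1042}{9 - 7396}\right)} = \frac{41 - 786}{-1594 + \left(\frac{2457}{253} + \frac{1042}{-7387}\right)} = - \frac{745}{-1594 + \left(\frac{2457}{253} + 1042 \left(- \frac{1}{7387}\right)\right)} = - \frac{745}{-1594 + \left(\frac{2457}{253} - \frac{1042}{7387}\right)} = - \frac{745}{-1594 + \frac{17886233}{1868911}} = - \frac{745}{- \frac{2961157901}{1868911}} = \left(-745\right) \left(- \frac{1868911}{2961157901}\right) = \frac{1392338695}{2961157901}$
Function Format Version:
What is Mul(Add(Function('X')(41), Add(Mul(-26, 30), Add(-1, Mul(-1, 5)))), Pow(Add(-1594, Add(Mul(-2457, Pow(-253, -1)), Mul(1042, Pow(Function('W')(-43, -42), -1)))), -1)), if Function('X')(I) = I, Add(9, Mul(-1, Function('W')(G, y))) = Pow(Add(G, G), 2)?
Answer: Rational(1392338695, 2961157901) ≈ 0.47020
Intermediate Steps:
Function('W')(G, y) = Add(9, Mul(-4, Pow(G, 2))) (Function('W')(G, y) = Add(9, Mul(-1, Pow(Add(G, G), 2))) = Add(9, Mul(-1, Pow(Mul(2, G), 2))) = Add(9, Mul(-1, Mul(4, Pow(G, 2)))) = Add(9, Mul(-4, Pow(G, 2))))
Mul(Add(Function('X')(41), Add(Mul(-26, 30), Add(-1, Mul(-1, 5)))), Pow(Add(-1594, Add(Mul(-2457, Pow(-253, -1)), Mul(1042, Pow(Function('W')(-43, -42), -1)))), -1)) = Mul(Add(41, Add(Mul(-26, 30), Add(-1, Mul(-1, 5)))), Pow(Add(-1594, Add(Mul(-2457, Pow(-253, -1)), Mul(1042, Pow(Add(9, Mul(-4, Pow(-43, 2))), -1)))), -1)) = Mul(Add(41, Add(-780, Add(-1, -5))), Pow(Add(-1594, Add(Mul(-2457, Rational(-1, 253)), Mul(1042, Pow(Add(9, Mul(-4, 1849)), -1)))), -1)) = Mul(Add(41, Add(-780, -6)), Pow(Add(-1594, Add(Rational(2457, 253), Mul(1042, Pow(Add(9, -7396), -1)))), -1)) = Mul(Add(41, -786), Pow(Add(-1594, Add(Rational(2457, 253), Mul(1042, Pow(-7387, -1)))), -1)) = Mul(-745, Pow(Add(-1594, Add(Rational(2457, 253), Mul(1042, Rational(-1, 7387)))), -1)) = Mul(-745, Pow(Add(-1594, Add(Rational(2457, 253), Rational(-1042, 7387))), -1)) = Mul(-745, Pow(Add(-1594, Rational(17886233, 1868911)), -1)) = Mul(-745, Pow(Rational(-2961157901, 1868911), -1)) = Mul(-745, Rational(-1868911, 2961157901)) = Rational(1392338695, 2961157901)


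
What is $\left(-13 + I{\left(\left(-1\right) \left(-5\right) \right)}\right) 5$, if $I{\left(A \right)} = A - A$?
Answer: $-65$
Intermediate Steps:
$I{\left(A \right)} = 0$
$\left(-13 + I{\left(\left(-1\right) \left(-5\right) \right)}\right) 5 = \left(-13 + 0\right) 5 = \left(-13\right) 5 = -65$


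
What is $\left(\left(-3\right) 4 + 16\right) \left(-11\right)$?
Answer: $-44$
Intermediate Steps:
$\left(\left(-3\right) 4 + 16\right) \left(-11\right) = \left(-12 + 16\right) \left(-11\right) = 4 \left(-11\right) = -44$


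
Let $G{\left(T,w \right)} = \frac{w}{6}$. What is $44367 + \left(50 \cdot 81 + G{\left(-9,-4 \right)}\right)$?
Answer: $\frac{145249}{3} \approx 48416.0$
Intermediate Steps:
$G{\left(T,w \right)} = \frac{w}{6}$ ($G{\left(T,w \right)} = w \frac{1}{6} = \frac{w}{6}$)
$44367 + \left(50 \cdot 81 + G{\left(-9,-4 \right)}\right) = 44367 + \left(50 \cdot 81 + \frac{1}{6} \left(-4\right)\right) = 44367 + \left(4050 - \frac{2}{3}\right) = 44367 + \frac{12148}{3} = \frac{145249}{3}$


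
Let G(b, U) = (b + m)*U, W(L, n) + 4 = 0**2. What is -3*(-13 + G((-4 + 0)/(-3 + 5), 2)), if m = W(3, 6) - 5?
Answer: 105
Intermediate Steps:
W(L, n) = -4 (W(L, n) = -4 + 0**2 = -4 + 0 = -4)
m = -9 (m = -4 - 5 = -9)
G(b, U) = U*(-9 + b) (G(b, U) = (b - 9)*U = (-9 + b)*U = U*(-9 + b))
-3*(-13 + G((-4 + 0)/(-3 + 5), 2)) = -3*(-13 + 2*(-9 + (-4 + 0)/(-3 + 5))) = -3*(-13 + 2*(-9 - 4/2)) = -3*(-13 + 2*(-9 - 4*1/2)) = -3*(-13 + 2*(-9 - 2)) = -3*(-13 + 2*(-11)) = -3*(-13 - 22) = -3*(-35) = 105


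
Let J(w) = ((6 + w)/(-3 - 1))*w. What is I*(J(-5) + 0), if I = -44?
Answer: -55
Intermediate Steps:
J(w) = w*(-3/2 - w/4) (J(w) = ((6 + w)/(-4))*w = ((6 + w)*(-1/4))*w = (-3/2 - w/4)*w = w*(-3/2 - w/4))
I*(J(-5) + 0) = -44*(-1/4*(-5)*(6 - 5) + 0) = -44*(-1/4*(-5)*1 + 0) = -44*(5/4 + 0) = -44*5/4 = -55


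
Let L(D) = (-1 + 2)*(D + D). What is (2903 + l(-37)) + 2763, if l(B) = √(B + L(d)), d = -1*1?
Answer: 5666 + I*√39 ≈ 5666.0 + 6.245*I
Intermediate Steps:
d = -1
L(D) = 2*D (L(D) = 1*(2*D) = 2*D)
l(B) = √(-2 + B) (l(B) = √(B + 2*(-1)) = √(B - 2) = √(-2 + B))
(2903 + l(-37)) + 2763 = (2903 + √(-2 - 37)) + 2763 = (2903 + √(-39)) + 2763 = (2903 + I*√39) + 2763 = 5666 + I*√39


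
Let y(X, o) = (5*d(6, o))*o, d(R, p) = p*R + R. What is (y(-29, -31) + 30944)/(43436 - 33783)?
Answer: 58844/9653 ≈ 6.0959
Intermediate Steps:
d(R, p) = R + R*p (d(R, p) = R*p + R = R + R*p)
y(X, o) = o*(30 + 30*o) (y(X, o) = (5*(6*(1 + o)))*o = (5*(6 + 6*o))*o = (30 + 30*o)*o = o*(30 + 30*o))
(y(-29, -31) + 30944)/(43436 - 33783) = (30*(-31)*(1 - 31) + 30944)/(43436 - 33783) = (30*(-31)*(-30) + 30944)/9653 = (27900 + 30944)*(1/9653) = 58844*(1/9653) = 58844/9653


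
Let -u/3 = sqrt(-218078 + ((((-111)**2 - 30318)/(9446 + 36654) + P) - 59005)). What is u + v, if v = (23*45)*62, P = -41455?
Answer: 64170 - 3*I*sqrt(6769609726417)/4610 ≈ 64170.0 - 1693.2*I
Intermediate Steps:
v = 64170 (v = 1035*62 = 64170)
u = -3*I*sqrt(6769609726417)/4610 (u = -3*sqrt(-218078 + ((((-111)**2 - 30318)/(9446 + 36654) - 41455) - 59005)) = -3*sqrt(-218078 + (((12321 - 30318)/46100 - 41455) - 59005)) = -3*sqrt(-218078 + ((-17997*1/46100 - 41455) - 59005)) = -3*sqrt(-218078 + ((-17997/46100 - 41455) - 59005)) = -3*sqrt(-218078 + (-1911093497/46100 - 59005)) = -3*sqrt(-218078 - 4631223997/46100) = -3*I*sqrt(6769609726417)/4610 ≈ -1693.2*I)
u + v = -3*I*sqrt(6769609726417)/4610 + 64170 = 64170 - 3*I*sqrt(6769609726417)/4610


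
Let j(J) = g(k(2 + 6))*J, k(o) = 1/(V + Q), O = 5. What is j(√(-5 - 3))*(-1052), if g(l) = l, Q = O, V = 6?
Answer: -2104*I*√2/11 ≈ -270.5*I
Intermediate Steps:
Q = 5
k(o) = 1/11 (k(o) = 1/(6 + 5) = 1/11)
j(J) = J/11
j(√(-5 - 3))*(-1052) = (√(-5 - 3)/11)*(-1052) = (√(-8)/11)*(-1052) = ((2*I*√2)/11)*(-1052) = (2*I*√2/11)*(-1052) = -2104*I*√2/11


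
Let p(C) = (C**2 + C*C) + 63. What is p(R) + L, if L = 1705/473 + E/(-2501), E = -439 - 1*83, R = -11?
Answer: 33210716/107543 ≈ 308.81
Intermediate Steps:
E = -522 (E = -439 - 83 = -522)
p(C) = 63 + 2*C**2 (p(C) = (C**2 + C**2) + 63 = 2*C**2 + 63 = 63 + 2*C**2)
L = 410101/107543 (L = 1705/473 - 522/(-2501) = 1705*(1/473) - 522*(-1/2501) = 155/43 + 522/2501 = 410101/107543 ≈ 3.8134)
p(R) + L = (63 + 2*(-11)**2) + 410101/107543 = (63 + 2*121) + 410101/107543 = (63 + 242) + 410101/107543 = 305 + 410101/107543 = 33210716/107543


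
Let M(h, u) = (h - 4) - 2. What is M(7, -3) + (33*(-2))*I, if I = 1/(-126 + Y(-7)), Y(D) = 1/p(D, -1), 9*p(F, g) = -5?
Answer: 323/213 ≈ 1.5164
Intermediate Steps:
p(F, g) = -5/9 (p(F, g) = (1/9)*(-5) = -5/9)
Y(D) = -9/5 (Y(D) = 1/(-5/9) = -9/5)
M(h, u) = -6 + h (M(h, u) = (-4 + h) - 2 = -6 + h)
I = -5/639 (I = 1/(-126 - 9/5) = 1/(-639/5) = -5/639 ≈ -0.0078247)
M(7, -3) + (33*(-2))*I = (-6 + 7) + (33*(-2))*(-5/639) = 1 - 66*(-5/639) = 1 + 110/213 = 323/213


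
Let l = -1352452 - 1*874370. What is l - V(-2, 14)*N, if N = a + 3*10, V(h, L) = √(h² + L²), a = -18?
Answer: -2226822 - 120*√2 ≈ -2.2270e+6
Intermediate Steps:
V(h, L) = √(L² + h²)
N = 12 (N = -18 + 3*10 = -18 + 30 = 12)
l = -2226822 (l = -1352452 - 874370 = -2226822)
l - V(-2, 14)*N = -2226822 - √(14² + (-2)²)*12 = -2226822 - √(196 + 4)*12 = -2226822 - √200*12 = -2226822 - 10*√2*12 = -2226822 - 120*√2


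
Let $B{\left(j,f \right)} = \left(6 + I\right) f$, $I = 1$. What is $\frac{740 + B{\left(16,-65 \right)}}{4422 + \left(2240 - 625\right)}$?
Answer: $\frac{285}{6037} \approx 0.047209$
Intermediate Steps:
$B{\left(j,f \right)} = 7 f$ ($B{\left(j,f \right)} = \left(6 + 1\right) f = 7 f$)
$\frac{740 + B{\left(16,-65 \right)}}{4422 + \left(2240 - 625\right)} = \frac{740 + 7 \left(-65\right)}{4422 + \left(2240 - 625\right)} = \frac{740 - 455}{4422 + \left(2240 - 625\right)} = \frac{285}{4422 + 1615} = \frac{285}{6037}$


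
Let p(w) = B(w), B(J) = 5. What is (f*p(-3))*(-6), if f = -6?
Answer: 180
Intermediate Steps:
p(w) = 5
(f*p(-3))*(-6) = -6*5*(-6) = -30*(-6) = 180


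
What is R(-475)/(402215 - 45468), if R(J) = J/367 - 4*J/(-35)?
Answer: -142785/916483043 ≈ -0.00015580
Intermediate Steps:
R(J) = 1503*J/12845 (R(J) = J*(1/367) - 4*J*(-1/35) = J/367 + 4*J/35 = 1503*J/12845)
R(-475)/(402215 - 45468) = ((1503/12845)*(-475))/(402215 - 45468) = -142785/2569/356747 = -142785/2569*1/356747 = -142785/916483043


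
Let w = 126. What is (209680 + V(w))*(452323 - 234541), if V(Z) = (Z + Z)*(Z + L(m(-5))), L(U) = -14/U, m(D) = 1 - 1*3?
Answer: 52963711272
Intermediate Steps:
m(D) = -2 (m(D) = 1 - 3 = -2)
V(Z) = 2*Z*(7 + Z) (V(Z) = (Z + Z)*(Z - 14/(-2)) = (2*Z)*(Z - 14*(-½)) = (2*Z)*(Z + 7) = (2*Z)*(7 + Z) = 2*Z*(7 + Z))
(209680 + V(w))*(452323 - 234541) = (209680 + 2*126*(7 + 126))*(452323 - 234541) = (209680 + 2*126*133)*217782 = (209680 + 33516)*217782 = 243196*217782 = 52963711272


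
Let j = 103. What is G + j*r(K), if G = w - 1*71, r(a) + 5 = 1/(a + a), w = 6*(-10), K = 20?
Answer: -25737/40 ≈ -643.42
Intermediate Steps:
w = -60
r(a) = -5 + 1/(2*a) (r(a) = -5 + 1/(a + a) = -5 + 1/(2*a))
G = -131 (G = -60 - 1*71 = -60 - 71 = -131)
G + j*r(K) = -131 + 103*(-5 + (1/2)/20) = -131 + 103*(-5 + (1/2)*(1/20)) = -131 + 103*(-5 + 1/40) = -131 + 103*(-199/40) = -131 - 20497/40 = -25737/40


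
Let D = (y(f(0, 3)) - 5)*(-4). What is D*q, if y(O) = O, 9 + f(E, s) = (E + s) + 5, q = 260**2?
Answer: 1622400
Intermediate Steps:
q = 67600
f(E, s) = -4 + E + s (f(E, s) = -9 + ((E + s) + 5) = -9 + (5 + E + s) = -4 + E + s)
D = 24 (D = ((-4 + 0 + 3) - 5)*(-4) = (-1 - 5)*(-4) = -6*(-4) = 24)
D*q = 24*67600 = 1622400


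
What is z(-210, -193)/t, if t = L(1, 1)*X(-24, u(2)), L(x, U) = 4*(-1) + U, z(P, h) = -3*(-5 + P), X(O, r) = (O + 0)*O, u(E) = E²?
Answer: -215/576 ≈ -0.37326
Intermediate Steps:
X(O, r) = O² (X(O, r) = O*O = O²)
z(P, h) = 15 - 3*P
L(x, U) = -4 + U
t = -1728 (t = (-4 + 1)*(-24)² = -3*576 = -1728)
z(-210, -193)/t = (15 - 3*(-210))/(-1728) = (15 + 630)*(-1/1728) = 645*(-1/1728) = -215/576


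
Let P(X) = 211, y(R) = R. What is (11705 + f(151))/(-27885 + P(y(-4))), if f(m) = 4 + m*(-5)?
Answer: -5477/13837 ≈ -0.39582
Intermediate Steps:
f(m) = 4 - 5*m
(11705 + f(151))/(-27885 + P(y(-4))) = (11705 + (4 - 5*151))/(-27885 + 211) = (11705 + (4 - 755))/(-27674) = (11705 - 751)*(-1/27674) = 10954*(-1/27674) = -5477/13837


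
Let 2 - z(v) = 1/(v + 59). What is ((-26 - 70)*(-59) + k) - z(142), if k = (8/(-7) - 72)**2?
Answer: 108456031/9849 ≈ 11012.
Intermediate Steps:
z(v) = 2 - 1/(59 + v) (z(v) = 2 - 1/(v + 59) = 2 - 1/(59 + v))
k = 262144/49 (k = (8*(-1/7) - 72)**2 = (-8/7 - 72)**2 = (-512/7)**2 = 262144/49 ≈ 5349.9)
((-26 - 70)*(-59) + k) - z(142) = ((-26 - 70)*(-59) + 262144/49) - (117 + 2*142)/(59 + 142) = (-96*(-59) + 262144/49) - (117 + 284)/201 = (5664 + 262144/49) - 401/201 = 539680/49 - 1*401/201 = 539680/49 - 401/201 = 108456031/9849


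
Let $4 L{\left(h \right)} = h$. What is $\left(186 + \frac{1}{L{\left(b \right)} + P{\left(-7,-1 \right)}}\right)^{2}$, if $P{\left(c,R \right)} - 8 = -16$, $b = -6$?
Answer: $\frac{12475024}{361} \approx 34557.0$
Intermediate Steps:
$P{\left(c,R \right)} = -8$ ($P{\left(c,R \right)} = 8 - 16 = -8$)
$L{\left(h \right)} = \frac{h}{4}$
$\left(186 + \frac{1}{L{\left(b \right)} + P{\left(-7,-1 \right)}}\right)^{2} = \left(186 + \frac{1}{\frac{1}{4} \left(-6\right) - 8}\right)^{2} = \left(186 + \frac{1}{- \frac{3}{2} - 8}\right)^{2} = \left(186 + \frac{1}{- \frac{19}{2}}\right)^{2} = \left(186 - \frac{2}{19}\right)^{2} = \left(\frac{3532}{19}\right)^{2} = \frac{12475024}{361}$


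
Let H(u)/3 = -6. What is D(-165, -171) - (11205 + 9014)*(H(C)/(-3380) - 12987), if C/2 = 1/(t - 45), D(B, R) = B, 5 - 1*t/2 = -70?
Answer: 443766757749/1690 ≈ 2.6258e+8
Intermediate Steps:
t = 150 (t = 10 - 2*(-70) = 10 + 140 = 150)
C = 2/105 (C = 2/(150 - 45) = 2/105 ≈ 0.019048)
H(u) = -18 (H(u) = 3*(-6) = -18)
D(-165, -171) - (11205 + 9014)*(H(C)/(-3380) - 12987) = -165 - (11205 + 9014)*(-18/(-3380) - 12987) = -165 - 20219*(-18*(-1/3380) - 12987) = -165 - 20219*(9/1690 - 12987) = -165 - 20219*(-21948021)/1690 = -165 - 1*(-443767036599/1690) = -165 + 443767036599/1690 = 443766757749/1690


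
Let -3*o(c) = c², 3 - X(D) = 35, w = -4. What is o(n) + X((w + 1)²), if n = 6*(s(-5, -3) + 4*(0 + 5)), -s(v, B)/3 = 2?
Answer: -2384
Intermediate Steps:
s(v, B) = -6 (s(v, B) = -3*2 = -6)
X(D) = -32 (X(D) = 3 - 1*35 = 3 - 35 = -32)
n = 84 (n = 6*(-6 + 4*(0 + 5)) = 6*(-6 + 4*5) = 6*(-6 + 20) = 6*14 = 84)
o(c) = -c²/3
o(n) + X((w + 1)²) = -⅓*84² - 32 = -⅓*7056 - 32 = -2352 - 32 = -2384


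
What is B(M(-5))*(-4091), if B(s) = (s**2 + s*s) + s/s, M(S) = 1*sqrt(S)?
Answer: 36819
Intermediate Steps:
M(S) = sqrt(S)
B(s) = 1 + 2*s**2 (B(s) = (s**2 + s**2) + 1 = 2*s**2 + 1 = 1 + 2*s**2)
B(M(-5))*(-4091) = (1 + 2*(sqrt(-5))**2)*(-4091) = (1 + 2*(I*sqrt(5))**2)*(-4091) = (1 + 2*(-5))*(-4091) = (1 - 10)*(-4091) = -9*(-4091) = 36819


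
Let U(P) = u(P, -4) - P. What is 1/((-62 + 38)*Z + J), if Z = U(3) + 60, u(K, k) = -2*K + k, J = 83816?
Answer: 1/82688 ≈ 1.2094e-5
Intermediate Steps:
u(K, k) = k - 2*K
U(P) = -4 - 3*P (U(P) = (-4 - 2*P) - P = -4 - 3*P)
Z = 47 (Z = (-4 - 3*3) + 60 = (-4 - 9) + 60 = -13 + 60 = 47)
1/((-62 + 38)*Z + J) = 1/((-62 + 38)*47 + 83816) = 1/(-24*47 + 83816) = 1/(-1128 + 83816) = 1/82688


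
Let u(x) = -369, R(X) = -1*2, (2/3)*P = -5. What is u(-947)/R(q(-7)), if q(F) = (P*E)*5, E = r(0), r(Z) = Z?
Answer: 369/2 ≈ 184.50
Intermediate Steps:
P = -15/2 (P = (3/2)*(-5) = -15/2 ≈ -7.5000)
E = 0
q(F) = 0 (q(F) = -15/2*0*5 = 0*5 = 0)
R(X) = -2
u(-947)/R(q(-7)) = -369/(-2) = -369*(-1/2) = 369/2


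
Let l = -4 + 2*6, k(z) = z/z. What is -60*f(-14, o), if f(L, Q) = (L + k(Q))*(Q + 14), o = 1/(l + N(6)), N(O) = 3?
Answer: 120900/11 ≈ 10991.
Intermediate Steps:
k(z) = 1
l = 8 (l = -4 + 12 = 8)
o = 1/11 (o = 1/(8 + 3) = 1/11 ≈ 0.090909)
f(L, Q) = (1 + L)*(14 + Q) (f(L, Q) = (L + 1)*(Q + 14) = (1 + L)*(14 + Q))
-60*f(-14, o) = -60*(14 + 1/11 + 14*(-14) - 14*1/11) = -60*(14 + 1/11 - 196 - 14/11) = -60*(-2015/11) = 120900/11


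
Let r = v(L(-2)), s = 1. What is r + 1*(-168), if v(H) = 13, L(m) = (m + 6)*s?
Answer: -155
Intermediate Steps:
L(m) = 6 + m (L(m) = (m + 6)*1 = (6 + m)*1 = 6 + m)
r = 13
r + 1*(-168) = 13 + 1*(-168) = 13 - 168 = -155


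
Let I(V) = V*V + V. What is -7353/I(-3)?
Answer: -2451/2 ≈ -1225.5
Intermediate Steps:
I(V) = V + V² (I(V) = V² + V = V + V²)
-7353/I(-3) = -7353*(-1/(3*(1 - 3))) = -7353/((-3*(-2))) = -7353/6 = -7353*⅙ = -2451/2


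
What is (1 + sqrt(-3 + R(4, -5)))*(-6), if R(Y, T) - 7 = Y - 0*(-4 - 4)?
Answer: -6 - 12*sqrt(2) ≈ -22.971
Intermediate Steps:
R(Y, T) = 7 + Y (R(Y, T) = 7 + (Y - 0*(-4 - 4)) = 7 + (Y - 0*(-8)) = 7 + (Y - 1*0) = 7 + (Y + 0) = 7 + Y)
(1 + sqrt(-3 + R(4, -5)))*(-6) = (1 + sqrt(-3 + (7 + 4)))*(-6) = (1 + sqrt(-3 + 11))*(-6) = (1 + sqrt(8))*(-6) = (1 + 2*sqrt(2))*(-6) = -6 - 12*sqrt(2)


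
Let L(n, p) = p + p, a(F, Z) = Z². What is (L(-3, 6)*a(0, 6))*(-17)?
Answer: -7344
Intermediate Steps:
L(n, p) = 2*p
(L(-3, 6)*a(0, 6))*(-17) = ((2*6)*6²)*(-17) = (12*36)*(-17) = 432*(-17) = -7344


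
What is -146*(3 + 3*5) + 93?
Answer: -2535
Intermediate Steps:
-146*(3 + 3*5) + 93 = -146*(3 + 15) + 93 = -146*18 + 93 = -2628 + 93 = -2535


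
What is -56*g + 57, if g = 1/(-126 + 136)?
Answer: 257/5 ≈ 51.400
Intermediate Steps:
g = 1/10 ≈ 0.10000
-56*g + 57 = -56*1/10 + 57 = -28/5 + 57 = 257/5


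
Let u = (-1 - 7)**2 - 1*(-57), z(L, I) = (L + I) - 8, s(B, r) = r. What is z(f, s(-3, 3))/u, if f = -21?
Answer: -26/121 ≈ -0.21488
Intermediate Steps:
z(L, I) = -8 + I + L (z(L, I) = (I + L) - 8 = -8 + I + L)
u = 121 (u = (-8)**2 + 57 = 64 + 57 = 121)
z(f, s(-3, 3))/u = (-8 + 3 - 21)/121 = -26*1/121 = -26/121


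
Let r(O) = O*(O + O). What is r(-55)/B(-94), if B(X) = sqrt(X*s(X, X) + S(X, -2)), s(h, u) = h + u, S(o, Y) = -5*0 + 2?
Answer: 3025*sqrt(17674)/8837 ≈ 45.508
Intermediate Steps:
r(O) = 2*O**2 (r(O) = O*(2*O) = 2*O**2)
S(o, Y) = 2 (S(o, Y) = 0 + 2 = 2)
B(X) = sqrt(2 + 2*X**2) (B(X) = sqrt(X*(X + X) + 2) = sqrt(X*(2*X) + 2) = sqrt(2*X**2 + 2) = sqrt(2 + 2*X**2))
r(-55)/B(-94) = (2*(-55)**2)/(sqrt(2 + 2*(-94)**2)) = (2*3025)/(sqrt(2 + 2*8836)) = 6050/(sqrt(2 + 17672)) = 6050/(sqrt(17674)) = 6050*(sqrt(17674)/17674) = 3025*sqrt(17674)/8837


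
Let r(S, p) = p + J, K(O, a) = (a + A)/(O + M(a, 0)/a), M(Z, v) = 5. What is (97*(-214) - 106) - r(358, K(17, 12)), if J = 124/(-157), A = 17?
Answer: -684639152/32813 ≈ -20865.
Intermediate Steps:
K(O, a) = (17 + a)/(O + 5/a) (K(O, a) = (a + 17)/(O + 5/a) = (17 + a)/(O + 5/a))
J = -124/157 (J = 124*(-1/157) = -124/157 ≈ -0.78981)
r(S, p) = -124/157 + p (r(S, p) = p - 124/157 = -124/157 + p)
(97*(-214) - 106) - r(358, K(17, 12)) = (97*(-214) - 106) - (-124/157 + 12*(17 + 12)/(5 + 17*12)) = (-20758 - 106) - (-124/157 + 12*29/(5 + 204)) = -20864 - (-124/157 + 12*29/209) = -20864 - (-124/157 + 12*(1/209)*29) = -20864 - (-124/157 + 348/209) = -20864 - 1*28720/32813 = -20864 - 28720/32813 = -684639152/32813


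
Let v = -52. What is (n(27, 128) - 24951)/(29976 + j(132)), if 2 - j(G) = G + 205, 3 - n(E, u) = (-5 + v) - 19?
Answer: -24872/29641 ≈ -0.83911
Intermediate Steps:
n(E, u) = 79 (n(E, u) = 3 - ((-5 - 52) - 19) = 3 - (-57 - 19) = 3 - 1*(-76) = 3 + 76 = 79)
j(G) = -203 - G (j(G) = 2 - (G + 205) = 2 - (205 + G) = 2 + (-205 - G) = -203 - G)
(n(27, 128) - 24951)/(29976 + j(132)) = (79 - 24951)/(29976 + (-203 - 1*132)) = -24872/(29976 + (-203 - 132)) = -24872/(29976 - 335) = -24872/29641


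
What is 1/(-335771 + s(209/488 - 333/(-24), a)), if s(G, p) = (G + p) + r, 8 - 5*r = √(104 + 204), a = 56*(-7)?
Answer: -125080334690/42045391358389169 + 148840*√77/42045391358389169 ≈ -2.9749e-6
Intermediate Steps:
a = -392
r = 8/5 - 2*√77/5 (r = 8/5 - √(104 + 204)/5 = 8/5 - 2*√77/5 ≈ -1.9100)
s(G, p) = 8/5 + G + p - 2*√77/5 (s(G, p) = (G + p) + (8/5 - 2*√77/5) = 8/5 + G + p - 2*√77/5)
1/(-335771 + s(209/488 - 333/(-24), a)) = 1/(-335771 + (8/5 + (209/488 - 333/(-24)) - 392 - 2*√77/5)) = 1/(-335771 + (8/5 + (209*(1/488) - 333*(-1/24)) - 392 - 2*√77/5)) = 1/(-335771 + (8/5 + (209/488 + 111/8) - 392 - 2*√77/5)) = 1/(-335771 + (8/5 + 1745/122 - 392 - 2*√77/5)) = 1/(-335771 + (-229419/610 - 2*√77/5)) = 1/(-205049729/610 - 2*√77/5)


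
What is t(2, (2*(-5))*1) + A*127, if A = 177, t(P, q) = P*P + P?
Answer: 22485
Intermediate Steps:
t(P, q) = P + P² (t(P, q) = P² + P = P + P²)
t(2, (2*(-5))*1) + A*127 = 2*(1 + 2) + 177*127 = 2*3 + 22479 = 6 + 22479 = 22485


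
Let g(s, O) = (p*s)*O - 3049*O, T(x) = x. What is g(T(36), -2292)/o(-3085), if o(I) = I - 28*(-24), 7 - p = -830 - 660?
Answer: 116532156/2413 ≈ 48294.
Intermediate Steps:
p = 1497 (p = 7 - (-830 - 660) = 7 - 1*(-1490) = 7 + 1490 = 1497)
o(I) = 672 + I (o(I) = I + 672 = 672 + I)
g(s, O) = -3049*O + 1497*O*s (g(s, O) = (1497*s)*O - 3049*O = 1497*O*s - 3049*O = -3049*O + 1497*O*s)
g(T(36), -2292)/o(-3085) = (-2292*(-3049 + 1497*36))/(672 - 3085) = -2292*(-3049 + 53892)/(-2413) = -2292*50843*(-1/2413) = -116532156*(-1/2413) = 116532156/2413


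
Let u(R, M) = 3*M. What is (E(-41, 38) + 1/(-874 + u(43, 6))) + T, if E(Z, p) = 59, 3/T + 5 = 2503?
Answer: 63079531/1069144 ≈ 59.000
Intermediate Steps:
T = 3/2498 (T = 3/(-5 + 2503) = 3/2498 ≈ 0.0012010)
(E(-41, 38) + 1/(-874 + u(43, 6))) + T = (59 + 1/(-874 + 3*6)) + 3/2498 = (59 + 1/(-874 + 18)) + 3/2498 = (59 + 1/(-856)) + 3/2498 = (59 - 1/856) + 3/2498 = 50503/856 + 3/2498 = 63079531/1069144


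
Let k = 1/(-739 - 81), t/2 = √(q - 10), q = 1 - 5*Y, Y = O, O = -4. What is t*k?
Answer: -√11/410 ≈ -0.0080893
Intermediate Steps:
Y = -4
q = 21 (q = 1 - 5*(-4) = 1 + 20 = 21)
t = 2*√11 (t = 2*√(21 - 10) = 2*√11 ≈ 6.6332)
k = -1/820 (k = 1/(-820) = -1/820 ≈ -0.0012195)
t*k = (2*√11)*(-1/820) = -√11/410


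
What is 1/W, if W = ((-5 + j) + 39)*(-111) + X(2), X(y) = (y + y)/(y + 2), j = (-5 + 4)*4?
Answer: -1/3329 ≈ -0.00030039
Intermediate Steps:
j = -4 (j = -1*4 = -4)
X(y) = 2*y/(2 + y) (X(y) = (2*y)/(2 + y) = 2*y/(2 + y))
W = -3329 (W = ((-5 - 4) + 39)*(-111) + 2*2/(2 + 2) = (-9 + 39)*(-111) + 2*2/4 = 30*(-111) + 2*2*(¼) = -3330 + 1 = -3329)
1/W = 1/(-3329) = -1/3329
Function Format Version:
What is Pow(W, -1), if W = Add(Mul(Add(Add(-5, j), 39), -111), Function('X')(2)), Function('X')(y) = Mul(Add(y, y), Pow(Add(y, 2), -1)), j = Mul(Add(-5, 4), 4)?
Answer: Rational(-1, 3329) ≈ -0.00030039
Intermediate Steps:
j = -4 (j = Mul(-1, 4) = -4)
Function('X')(y) = Mul(2, y, Pow(Add(2, y), -1)) (Function('X')(y) = Mul(Mul(2, y), Pow(Add(2, y), -1)) = Mul(2, y, Pow(Add(2, y), -1)))
W = -3329 (W = Add(Mul(Add(Add(-5, -4), 39), -111), Mul(2, 2, Pow(Add(2, 2), -1))) = Add(Mul(Add(-9, 39), -111), Mul(2, 2, Pow(4, -1))) = Add(Mul(30, -111), Mul(2, 2, Rational(1, 4))) = Add(-3330, 1) = -3329)
Pow(W, -1) = Pow(-3329, -1) = Rational(-1, 3329)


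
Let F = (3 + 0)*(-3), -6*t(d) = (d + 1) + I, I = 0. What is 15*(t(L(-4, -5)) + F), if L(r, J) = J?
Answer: -125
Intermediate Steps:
t(d) = -1/6 - d/6 (t(d) = -((d + 1) + 0)/6 = -((1 + d) + 0)/6 = -(1 + d)/6 = -1/6 - d/6)
F = -9 (F = 3*(-3) = -9)
15*(t(L(-4, -5)) + F) = 15*((-1/6 - 1/6*(-5)) - 9) = 15*((-1/6 + 5/6) - 9) = 15*(2/3 - 9) = 15*(-25/3) = -125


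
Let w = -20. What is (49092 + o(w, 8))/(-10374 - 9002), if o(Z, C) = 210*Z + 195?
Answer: -6441/2768 ≈ -2.3270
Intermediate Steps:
o(Z, C) = 195 + 210*Z
(49092 + o(w, 8))/(-10374 - 9002) = (49092 + (195 + 210*(-20)))/(-10374 - 9002) = (49092 + (195 - 4200))/(-19376) = (49092 - 4005)*(-1/19376) = 45087*(-1/19376) = -6441/2768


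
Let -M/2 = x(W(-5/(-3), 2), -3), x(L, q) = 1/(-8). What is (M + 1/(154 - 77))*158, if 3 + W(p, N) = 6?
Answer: 6399/154 ≈ 41.552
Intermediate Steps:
W(p, N) = 3 (W(p, N) = -3 + 6 = 3)
x(L, q) = -1/8
M = 1/4 (M = -2*(-1/8) = 1/4 ≈ 0.25000)
(M + 1/(154 - 77))*158 = (1/4 + 1/(154 - 77))*158 = (1/4 + 1/77)*158 = (81/308)*158 = 6399/154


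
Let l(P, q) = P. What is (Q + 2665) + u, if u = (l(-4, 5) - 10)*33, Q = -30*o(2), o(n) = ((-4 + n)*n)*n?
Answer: 2443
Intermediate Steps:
o(n) = n**2*(-4 + n) (o(n) = (n*(-4 + n))*n = n**2*(-4 + n))
Q = 240 (Q = -30*2**2*(-4 + 2) = -120*(-2) = -30*(-8) = 240)
u = -462 (u = (-4 - 10)*33 = -14*33 = -462)
(Q + 2665) + u = (240 + 2665) - 462 = 2905 - 462 = 2443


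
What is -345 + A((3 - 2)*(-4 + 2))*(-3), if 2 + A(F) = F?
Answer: -333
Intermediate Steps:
A(F) = -2 + F
-345 + A((3 - 2)*(-4 + 2))*(-3) = -345 + (-2 + (3 - 2)*(-4 + 2))*(-3) = -345 + (-2 + 1*(-2))*(-3) = -345 + (-2 - 2)*(-3) = -345 - 4*(-3) = -345 + 12 = -333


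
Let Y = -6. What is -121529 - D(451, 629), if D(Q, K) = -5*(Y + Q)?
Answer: -119304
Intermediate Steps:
D(Q, K) = 30 - 5*Q (D(Q, K) = -5*(-6 + Q) = 30 - 5*Q)
-121529 - D(451, 629) = -121529 - (30 - 5*451) = -121529 - (30 - 2255) = -121529 - 1*(-2225) = -121529 + 2225 = -119304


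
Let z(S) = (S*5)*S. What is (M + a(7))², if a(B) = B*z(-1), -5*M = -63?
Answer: 56644/25 ≈ 2265.8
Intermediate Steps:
z(S) = 5*S² (z(S) = (5*S)*S = 5*S²)
M = 63/5 (M = -⅕*(-63) = 63/5 ≈ 12.600)
a(B) = 5*B (a(B) = B*(5*(-1)²) = B*(5*1) = B*5 = 5*B)
(M + a(7))² = (63/5 + 5*7)² = (63/5 + 35)² = (238/5)² = 56644/25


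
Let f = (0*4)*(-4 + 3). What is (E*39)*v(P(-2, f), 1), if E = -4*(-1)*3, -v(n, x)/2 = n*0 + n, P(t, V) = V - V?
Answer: 0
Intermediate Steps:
f = 0 (f = 0*(-1) = 0)
P(t, V) = 0
v(n, x) = -2*n (v(n, x) = -2*(n*0 + n) = -2*(0 + n) = -2*n)
E = 12 (E = 4*3 = 12)
(E*39)*v(P(-2, f), 1) = (12*39)*(-2*0) = 468*0 = 0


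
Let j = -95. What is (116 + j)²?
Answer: 441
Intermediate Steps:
(116 + j)² = (116 - 95)² = 21² = 441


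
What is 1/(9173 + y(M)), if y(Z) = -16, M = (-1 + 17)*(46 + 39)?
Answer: 1/9157 ≈ 0.00010921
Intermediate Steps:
M = 1360 (M = 16*85 = 1360)
1/(9173 + y(M)) = 1/(9173 - 16) = 1/9157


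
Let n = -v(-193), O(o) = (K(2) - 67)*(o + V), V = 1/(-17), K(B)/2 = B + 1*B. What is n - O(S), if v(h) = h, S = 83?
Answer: 86471/17 ≈ 5086.5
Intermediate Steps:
K(B) = 4*B (K(B) = 2*(B + 1*B) = 2*(B + B) = 2*(2*B) = 4*B)
V = -1/17 ≈ -0.058824
O(o) = 59/17 - 59*o (O(o) = (4*2 - 67)*(o - 1/17) = (8 - 67)*(-1/17 + o) = -59*(-1/17 + o) = 59/17 - 59*o)
n = 193 (n = -1*(-193) = 193)
n - O(S) = 193 - (59/17 - 59*83) = 193 - (59/17 - 4897) = 193 - 1*(-83190/17) = 193 + 83190/17 = 86471/17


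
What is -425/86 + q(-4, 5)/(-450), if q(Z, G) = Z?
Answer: -95453/19350 ≈ -4.9330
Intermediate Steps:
-425/86 + q(-4, 5)/(-450) = -425/86 - 4/(-450) = -425*1/86 - 4*(-1/450) = -425/86 + 2/225 = -95453/19350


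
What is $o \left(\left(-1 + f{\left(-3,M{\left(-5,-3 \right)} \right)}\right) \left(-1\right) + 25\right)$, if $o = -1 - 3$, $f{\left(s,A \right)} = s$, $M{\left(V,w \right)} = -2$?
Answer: $-116$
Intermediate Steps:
$o = -4$ ($o = -1 - 3 = -4$)
$o \left(\left(-1 + f{\left(-3,M{\left(-5,-3 \right)} \right)}\right) \left(-1\right) + 25\right) = - 4 \left(\left(-1 - 3\right) \left(-1\right) + 25\right) = - 4 \left(\left(-4\right) \left(-1\right) + 25\right) = - 4 \left(4 + 25\right) = \left(-4\right) 29 = -116$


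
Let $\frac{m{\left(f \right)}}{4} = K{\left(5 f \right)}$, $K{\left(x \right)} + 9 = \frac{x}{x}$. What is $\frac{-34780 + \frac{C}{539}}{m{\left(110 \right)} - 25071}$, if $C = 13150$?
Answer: $\frac{18733270}{13530517} \approx 1.3845$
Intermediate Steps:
$K{\left(x \right)} = -8$ ($K{\left(x \right)} = -9 + \frac{x}{x} = -9 + 1 = -8$)
$m{\left(f \right)} = -32$ ($m{\left(f \right)} = 4 \left(-8\right) = -32$)
$\frac{-34780 + \frac{C}{539}}{m{\left(110 \right)} - 25071} = \frac{-34780 + \frac{13150}{539}}{-32 - 25071} = \frac{-34780 + 13150 \cdot \frac{1}{539}}{-25103} = \left(-34780 + \frac{13150}{539}\right) \left(- \frac{1}{25103}\right) = \left(- \frac{18733270}{539}\right) \left(- \frac{1}{25103}\right) = \frac{18733270}{13530517}$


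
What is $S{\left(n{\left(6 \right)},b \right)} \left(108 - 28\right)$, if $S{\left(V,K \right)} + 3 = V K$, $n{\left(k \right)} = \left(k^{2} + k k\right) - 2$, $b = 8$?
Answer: $44560$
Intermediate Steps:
$n{\left(k \right)} = -2 + 2 k^{2}$ ($n{\left(k \right)} = \left(k^{2} + k^{2}\right) - 2 = 2 k^{2} - 2 = -2 + 2 k^{2}$)
$S{\left(V,K \right)} = -3 + K V$ ($S{\left(V,K \right)} = -3 + V K = -3 + K V$)
$S{\left(n{\left(6 \right)},b \right)} \left(108 - 28\right) = \left(-3 + 8 \left(-2 + 2 \cdot 6^{2}\right)\right) \left(108 - 28\right) = \left(-3 + 8 \left(-2 + 2 \cdot 36\right)\right) 80 = \left(-3 + 8 \left(-2 + 72\right)\right) 80 = \left(-3 + 8 \cdot 70\right) 80 = \left(-3 + 560\right) 80 = 557 \cdot 80 = 44560$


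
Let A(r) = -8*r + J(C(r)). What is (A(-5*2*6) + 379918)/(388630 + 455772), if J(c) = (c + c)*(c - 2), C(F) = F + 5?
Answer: 193334/422201 ≈ 0.45792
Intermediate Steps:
C(F) = 5 + F
J(c) = 2*c*(-2 + c) (J(c) = (2*c)*(-2 + c) = 2*c*(-2 + c))
A(r) = -8*r + 2*(3 + r)*(5 + r) (A(r) = -8*r + 2*(5 + r)*(-2 + (5 + r)) = -8*r + 2*(5 + r)*(3 + r) = -8*r + 2*(3 + r)*(5 + r))
(A(-5*2*6) + 379918)/(388630 + 455772) = ((30 + 2*(-5*2*6)**2 + 8*(-5*2*6)) + 379918)/(388630 + 455772) = ((30 + 2*(-10*6)**2 + 8*(-10*6)) + 379918)/844402 = ((30 + 2*(-60)**2 + 8*(-60)) + 379918)*(1/844402) = ((30 + 2*3600 - 480) + 379918)*(1/844402) = ((30 + 7200 - 480) + 379918)*(1/844402) = (6750 + 379918)*(1/844402) = 386668*(1/844402) = 193334/422201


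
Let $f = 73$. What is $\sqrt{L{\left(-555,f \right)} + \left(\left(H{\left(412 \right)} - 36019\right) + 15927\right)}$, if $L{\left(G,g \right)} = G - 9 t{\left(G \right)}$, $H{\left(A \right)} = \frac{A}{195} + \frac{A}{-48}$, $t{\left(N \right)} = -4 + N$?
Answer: $\frac{i \sqrt{2376177765}}{390} \approx 124.99 i$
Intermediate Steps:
$H{\left(A \right)} = - \frac{49 A}{3120}$ ($H{\left(A \right)} = A \frac{1}{195} + A \left(- \frac{1}{48}\right) = \frac{A}{195} - \frac{A}{48} = - \frac{49 A}{3120}$)
$L{\left(G,g \right)} = 36 - 8 G$ ($L{\left(G,g \right)} = G - 9 \left(-4 + G\right) = G - \left(-36 + 9 G\right) = 36 - 8 G$)
$\sqrt{L{\left(-555,f \right)} + \left(\left(H{\left(412 \right)} - 36019\right) + 15927\right)} = \sqrt{\left(36 - -4440\right) + \left(\left(\left(- \frac{49}{3120}\right) 412 - 36019\right) + 15927\right)} = \sqrt{\left(36 + 4440\right) + \left(\left(- \frac{5047}{780} - 36019\right) + 15927\right)} = \sqrt{4476 + \left(- \frac{28099867}{780} + 15927\right)} = \sqrt{4476 - \frac{15676807}{780}} = \sqrt{- \frac{12185527}{780}} = \frac{i \sqrt{2376177765}}{390}$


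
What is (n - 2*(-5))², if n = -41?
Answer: 961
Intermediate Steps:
(n - 2*(-5))² = (-41 - 2*(-5))² = (-41 + 10)² = (-31)² = 961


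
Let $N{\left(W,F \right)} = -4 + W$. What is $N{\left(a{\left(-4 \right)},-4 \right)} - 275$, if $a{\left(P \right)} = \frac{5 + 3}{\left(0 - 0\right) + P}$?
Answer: $-281$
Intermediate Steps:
$a{\left(P \right)} = \frac{8}{P}$ ($a{\left(P \right)} = \frac{8}{\left(0 + 0\right) + P} = \frac{8}{0 + P} = \frac{8}{P}$)
$N{\left(a{\left(-4 \right)},-4 \right)} - 275 = \left(-4 + \frac{8}{-4}\right) - 275 = \left(-4 + 8 \left(- \frac{1}{4}\right)\right) - 275 = \left(-4 - 2\right) - 275 = -6 - 275 = -281$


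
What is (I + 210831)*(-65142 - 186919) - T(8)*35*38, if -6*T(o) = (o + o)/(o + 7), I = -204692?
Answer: -13926620183/9 ≈ -1.5474e+9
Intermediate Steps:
T(o) = -o/(3*(7 + o)) (T(o) = -(o + o)/(6*(o + 7)) = -2*o/(6*(7 + o)) = -o/(3*(7 + o)))
(I + 210831)*(-65142 - 186919) - T(8)*35*38 = (-204692 + 210831)*(-65142 - 186919) - -1*8/(21 + 3*8)*35*38 = 6139*(-252061) - -1*8/(21 + 24)*35*38 = -1547402479 - -1*8/45*35*38 = -1547402479 - -1*8*1/45*35*38 = -1547402479 - (-8/45*35)*38 = -1547402479 - (-56)*38/9 = -1547402479 - 1*(-2128/9) = -1547402479 + 2128/9 = -13926620183/9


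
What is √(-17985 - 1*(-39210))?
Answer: 5*√849 ≈ 145.69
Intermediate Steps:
√(-17985 - 1*(-39210)) = √(-17985 + 39210) = √21225 = 5*√849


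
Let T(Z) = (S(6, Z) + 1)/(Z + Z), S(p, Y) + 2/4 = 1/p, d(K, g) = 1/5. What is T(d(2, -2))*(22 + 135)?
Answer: 785/3 ≈ 261.67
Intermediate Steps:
d(K, g) = ⅕
S(p, Y) = -½ + 1/p
T(Z) = 1/(3*Z) (T(Z) = ((½)*(2 - 1*6)/6 + 1)/(Z + Z) = ((½)*(⅙)*(2 - 6) + 1)/((2*Z)) = ((½)*(⅙)*(-4) + 1)*(1/(2*Z)) = (-⅓ + 1)*(1/(2*Z)) = 2*(1/(2*Z))/3 = 1/(3*Z))
T(d(2, -2))*(22 + 135) = (1/(3*(⅕)))*(22 + 135) = ((⅓)*5)*157 = (5/3)*157 = 785/3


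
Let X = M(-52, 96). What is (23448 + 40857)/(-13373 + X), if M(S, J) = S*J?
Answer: -12861/3673 ≈ -3.5015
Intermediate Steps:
M(S, J) = J*S
X = -4992 (X = 96*(-52) = -4992)
(23448 + 40857)/(-13373 + X) = (23448 + 40857)/(-13373 - 4992) = 64305/(-18365) = 64305*(-1/18365) = -12861/3673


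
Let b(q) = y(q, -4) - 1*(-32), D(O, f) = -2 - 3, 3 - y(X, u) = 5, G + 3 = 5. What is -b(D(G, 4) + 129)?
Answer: -30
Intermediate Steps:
G = 2 (G = -3 + 5 = 2)
y(X, u) = -2 (y(X, u) = 3 - 1*5 = 3 - 5 = -2)
D(O, f) = -5
b(q) = 30 (b(q) = -2 - 1*(-32) = -2 + 32 = 30)
-b(D(G, 4) + 129) = -1*30 = -30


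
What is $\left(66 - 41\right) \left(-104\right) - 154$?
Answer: $-2754$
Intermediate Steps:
$\left(66 - 41\right) \left(-104\right) - 154 = 25 \left(-104\right) - 154 = -2600 - 154 = -2754$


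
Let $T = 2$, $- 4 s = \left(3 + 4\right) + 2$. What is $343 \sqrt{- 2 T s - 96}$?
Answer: $343 i \sqrt{87} \approx 3199.3 i$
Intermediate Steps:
$s = - \frac{9}{4}$ ($s = - \frac{\left(3 + 4\right) + 2}{4} = - \frac{7 + 2}{4} = \left(- \frac{1}{4}\right) 9 = - \frac{9}{4} \approx -2.25$)
$343 \sqrt{- 2 T s - 96} = 343 \sqrt{\left(-2\right) 2 \left(- \frac{9}{4}\right) - 96} = 343 \sqrt{\left(-4\right) \left(- \frac{9}{4}\right) - 96} = 343 \sqrt{9 - 96} = 343 \sqrt{-87} = 343 i \sqrt{87}$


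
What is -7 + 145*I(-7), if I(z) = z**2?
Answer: 7098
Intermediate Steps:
-7 + 145*I(-7) = -7 + 145*(-7)**2 = -7 + 145*49 = -7 + 7105 = 7098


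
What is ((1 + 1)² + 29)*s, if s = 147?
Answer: 4851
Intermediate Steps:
((1 + 1)² + 29)*s = ((1 + 1)² + 29)*147 = (2² + 29)*147 = (4 + 29)*147 = 33*147 = 4851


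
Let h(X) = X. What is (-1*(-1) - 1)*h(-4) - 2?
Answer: -2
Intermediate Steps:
(-1*(-1) - 1)*h(-4) - 2 = (-1*(-1) - 1)*(-4) - 2 = (1 - 1)*(-4) - 2 = 0*(-4) - 2 = 0 - 2 = -2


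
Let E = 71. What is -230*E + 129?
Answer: -16201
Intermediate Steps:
-230*E + 129 = -230*71 + 129 = -16330 + 129 = -16201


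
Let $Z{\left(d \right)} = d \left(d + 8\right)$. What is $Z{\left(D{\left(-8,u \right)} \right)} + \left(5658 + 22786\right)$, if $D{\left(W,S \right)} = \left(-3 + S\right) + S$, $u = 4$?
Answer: $28509$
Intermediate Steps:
$D{\left(W,S \right)} = -3 + 2 S$
$Z{\left(d \right)} = d \left(8 + d\right)$
$Z{\left(D{\left(-8,u \right)} \right)} + \left(5658 + 22786\right) = \left(-3 + 2 \cdot 4\right) \left(8 + \left(-3 + 2 \cdot 4\right)\right) + \left(5658 + 22786\right) = \left(-3 + 8\right) \left(8 + \left(-3 + 8\right)\right) + 28444 = 5 \left(8 + 5\right) + 28444 = 5 \cdot 13 + 28444 = 65 + 28444 = 28509$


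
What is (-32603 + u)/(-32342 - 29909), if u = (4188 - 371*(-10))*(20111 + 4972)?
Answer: -28296133/8893 ≈ -3181.8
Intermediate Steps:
u = 198105534 (u = (4188 + 3710)*25083 = 7898*25083 = 198105534)
(-32603 + u)/(-32342 - 29909) = (-32603 + 198105534)/(-32342 - 29909) = 198072931/(-62251) = 198072931*(-1/62251) = -28296133/8893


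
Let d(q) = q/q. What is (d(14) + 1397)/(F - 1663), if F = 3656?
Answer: 1398/1993 ≈ 0.70146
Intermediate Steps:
d(q) = 1
(d(14) + 1397)/(F - 1663) = (1 + 1397)/(3656 - 1663) = 1398/1993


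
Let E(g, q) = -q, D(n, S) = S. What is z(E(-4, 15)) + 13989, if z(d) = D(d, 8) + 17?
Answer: 14014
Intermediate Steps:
z(d) = 25 (z(d) = 8 + 17 = 25)
z(E(-4, 15)) + 13989 = 25 + 13989 = 14014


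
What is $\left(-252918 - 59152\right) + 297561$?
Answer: $-14509$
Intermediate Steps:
$\left(-252918 - 59152\right) + 297561 = -312070 + 297561 = -14509$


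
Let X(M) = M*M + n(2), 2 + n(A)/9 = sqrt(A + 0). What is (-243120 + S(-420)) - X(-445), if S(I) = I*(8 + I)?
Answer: -268087 - 9*sqrt(2) ≈ -2.6810e+5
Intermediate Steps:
n(A) = -18 + 9*sqrt(A) (n(A) = -18 + 9*sqrt(A + 0) = -18 + 9*sqrt(A))
X(M) = -18 + M**2 + 9*sqrt(2) (X(M) = M*M + (-18 + 9*sqrt(2)) = M**2 + (-18 + 9*sqrt(2)) = -18 + M**2 + 9*sqrt(2))
(-243120 + S(-420)) - X(-445) = (-243120 - 420*(8 - 420)) - (-18 + (-445)**2 + 9*sqrt(2)) = (-243120 - 420*(-412)) - (-18 + 198025 + 9*sqrt(2)) = (-243120 + 173040) - (198007 + 9*sqrt(2)) = -70080 + (-198007 - 9*sqrt(2)) = -268087 - 9*sqrt(2)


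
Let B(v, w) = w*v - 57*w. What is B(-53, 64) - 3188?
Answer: -10228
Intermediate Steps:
B(v, w) = -57*w + v*w (B(v, w) = v*w - 57*w = -57*w + v*w)
B(-53, 64) - 3188 = 64*(-57 - 53) - 3188 = 64*(-110) - 3188 = -7040 - 3188 = -10228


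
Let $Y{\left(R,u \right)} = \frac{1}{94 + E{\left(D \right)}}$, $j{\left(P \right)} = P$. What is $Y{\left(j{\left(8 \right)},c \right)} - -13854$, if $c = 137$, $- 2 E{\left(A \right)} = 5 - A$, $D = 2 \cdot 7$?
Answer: $\frac{2729240}{197} \approx 13854.0$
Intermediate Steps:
$D = 14$
$E{\left(A \right)} = - \frac{5}{2} + \frac{A}{2}$ ($E{\left(A \right)} = - \frac{5 - A}{2} = - \frac{5}{2} + \frac{A}{2}$)
$Y{\left(R,u \right)} = \frac{2}{197}$ ($Y{\left(R,u \right)} = \frac{1}{94 + \left(- \frac{5}{2} + \frac{1}{2} \cdot 14\right)} = \frac{1}{94 + \left(- \frac{5}{2} + 7\right)} = \frac{1}{94 + \frac{9}{2}} = \frac{1}{\frac{197}{2}} = \frac{2}{197}$)
$Y{\left(j{\left(8 \right)},c \right)} - -13854 = \frac{2}{197} - -13854 = \frac{2}{197} + 13854 = \frac{2729240}{197}$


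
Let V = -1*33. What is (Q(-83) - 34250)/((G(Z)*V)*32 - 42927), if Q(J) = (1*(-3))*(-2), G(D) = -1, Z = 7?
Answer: 34244/41871 ≈ 0.81785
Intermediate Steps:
V = -33
Q(J) = 6 (Q(J) = -3*(-2) = 6)
(Q(-83) - 34250)/((G(Z)*V)*32 - 42927) = (6 - 34250)/(-1*(-33)*32 - 42927) = -34244/(33*32 - 42927) = -34244/(1056 - 42927) = -34244/(-41871) = -34244*(-1/41871) = 34244/41871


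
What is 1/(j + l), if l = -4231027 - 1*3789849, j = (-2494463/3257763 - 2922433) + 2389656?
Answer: -3257763/27865776752702 ≈ -1.1691e-7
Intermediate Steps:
j = -1735663692314/3257763 (j = (-2494463*1/3257763 - 2922433) + 2389656 = (-2494463/3257763 - 2922433) + 2389656 = -9520596591842/3257763 + 2389656 = -1735663692314/3257763 ≈ -5.3278e+5)
l = -8020876 (l = -4231027 - 3789849 = -8020876)
1/(j + l) = 1/(-1735663692314/3257763 - 8020876) = 1/(-27865776752702/3257763) = -3257763/27865776752702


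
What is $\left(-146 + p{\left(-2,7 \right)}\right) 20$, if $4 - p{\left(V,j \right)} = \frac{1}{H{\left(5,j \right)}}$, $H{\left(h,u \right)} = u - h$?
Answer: $-2850$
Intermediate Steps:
$p{\left(V,j \right)} = 4 - \frac{1}{-5 + j}$ ($p{\left(V,j \right)} = 4 - \frac{1}{j - 5} = 4 - \frac{1}{-5 + j}$)
$\left(-146 + p{\left(-2,7 \right)}\right) 20 = \left(-146 + \frac{-21 + 4 \cdot 7}{-5 + 7}\right) 20 = \left(-146 + \frac{-21 + 28}{2}\right) 20 = \left(-146 + \frac{1}{2} \cdot 7\right) 20 = \left(-146 + \frac{7}{2}\right) 20 = \left(- \frac{285}{2}\right) 20 = -2850$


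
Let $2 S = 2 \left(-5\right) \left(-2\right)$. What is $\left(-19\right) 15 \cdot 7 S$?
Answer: $-19950$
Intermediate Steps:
$S = 10$ ($S = \frac{2 \left(-5\right) \left(-2\right)}{2} = \frac{\left(-10\right) \left(-2\right)}{2} = \frac{1}{2} \cdot 20 = 10$)
$\left(-19\right) 15 \cdot 7 S = \left(-19\right) 15 \cdot 7 \cdot 10 = \left(-285\right) 7 \cdot 10 = \left(-1995\right) 10 = -19950$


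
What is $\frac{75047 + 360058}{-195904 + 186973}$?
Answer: $- \frac{145035}{2977} \approx -48.719$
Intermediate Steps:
$\frac{75047 + 360058}{-195904 + 186973} = \frac{435105}{-8931} = 435105 \left(- \frac{1}{8931}\right) = - \frac{145035}{2977}$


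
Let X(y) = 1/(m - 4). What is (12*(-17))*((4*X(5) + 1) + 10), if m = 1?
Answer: -1972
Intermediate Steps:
X(y) = -⅓ (X(y) = 1/(1 - 4) = 1/(-3) = -⅓)
(12*(-17))*((4*X(5) + 1) + 10) = (12*(-17))*((4*(-⅓) + 1) + 10) = -204*((-4/3 + 1) + 10) = -204*(-⅓ + 10) = -204*29/3 = -1972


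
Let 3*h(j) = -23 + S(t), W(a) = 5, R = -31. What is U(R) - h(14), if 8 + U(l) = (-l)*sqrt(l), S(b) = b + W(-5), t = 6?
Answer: -4 + 31*I*sqrt(31) ≈ -4.0 + 172.6*I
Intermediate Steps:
S(b) = 5 + b (S(b) = b + 5 = 5 + b)
h(j) = -4 (h(j) = (-23 + (5 + 6))/3 = (-23 + 11)/3 = (1/3)*(-12) = -4)
U(l) = -8 - l**(3/2) (U(l) = -8 + (-l)*sqrt(l) = -8 - l**(3/2))
U(R) - h(14) = (-8 - (-31)**(3/2)) - 1*(-4) = (-8 - (-31)*I*sqrt(31)) + 4 = (-8 + 31*I*sqrt(31)) + 4 = -4 + 31*I*sqrt(31)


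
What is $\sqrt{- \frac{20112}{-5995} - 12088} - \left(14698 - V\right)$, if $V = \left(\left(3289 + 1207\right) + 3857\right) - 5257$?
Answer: $-11602 + \frac{2 i \sqrt{108580612690}}{5995} \approx -11602.0 + 109.93 i$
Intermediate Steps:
$V = 3096$ ($V = \left(4496 + 3857\right) - 5257 = 8353 - 5257 = 3096$)
$\sqrt{- \frac{20112}{-5995} - 12088} - \left(14698 - V\right) = \sqrt{- \frac{20112}{-5995} - 12088} - \left(14698 - 3096\right) = \sqrt{\left(-20112\right) \left(- \frac{1}{5995}\right) - 12088} - \left(14698 - 3096\right) = \sqrt{\frac{20112}{5995} - 12088} - 11602 = \sqrt{- \frac{72447448}{5995}} - 11602 = \frac{2 i \sqrt{108580612690}}{5995} - 11602 = -11602 + \frac{2 i \sqrt{108580612690}}{5995}$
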